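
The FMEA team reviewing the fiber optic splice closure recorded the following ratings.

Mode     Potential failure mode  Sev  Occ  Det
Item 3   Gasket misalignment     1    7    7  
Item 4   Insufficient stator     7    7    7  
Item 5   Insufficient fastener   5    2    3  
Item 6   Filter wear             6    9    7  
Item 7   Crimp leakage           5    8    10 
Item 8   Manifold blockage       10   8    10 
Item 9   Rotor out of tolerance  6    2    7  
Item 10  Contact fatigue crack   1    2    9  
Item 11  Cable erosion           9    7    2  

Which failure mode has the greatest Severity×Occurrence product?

Item 8

Criticality = Severity × Occurrence:
  Item 3: 1 × 7 = 7
  Item 4: 7 × 7 = 49
  Item 5: 5 × 2 = 10
  Item 6: 6 × 9 = 54
  Item 7: 5 × 8 = 40
  Item 8: 10 × 8 = 80
  Item 9: 6 × 2 = 12
  Item 10: 1 × 2 = 2
  Item 11: 9 × 7 = 63
Highest criticality is 80 → Item 8.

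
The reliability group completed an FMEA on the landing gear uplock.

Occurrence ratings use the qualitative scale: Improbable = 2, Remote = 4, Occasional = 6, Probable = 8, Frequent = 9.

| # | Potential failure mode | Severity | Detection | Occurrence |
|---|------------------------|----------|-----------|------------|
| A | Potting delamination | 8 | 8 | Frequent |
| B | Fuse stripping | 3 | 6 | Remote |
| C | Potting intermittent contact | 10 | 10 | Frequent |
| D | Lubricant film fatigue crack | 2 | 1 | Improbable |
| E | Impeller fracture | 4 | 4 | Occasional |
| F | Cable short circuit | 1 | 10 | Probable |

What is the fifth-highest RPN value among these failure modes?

72

RPN = Severity × Occurrence × Detection:
  A: 8 × 9 × 8 = 576
  B: 3 × 4 × 6 = 72
  C: 10 × 9 × 10 = 900
  D: 2 × 2 × 1 = 4
  E: 4 × 6 × 4 = 96
  F: 1 × 8 × 10 = 80
Sorted descending: 900, 576, 96, 80, 72, 4.
The fifth-highest RPN is 72 (B).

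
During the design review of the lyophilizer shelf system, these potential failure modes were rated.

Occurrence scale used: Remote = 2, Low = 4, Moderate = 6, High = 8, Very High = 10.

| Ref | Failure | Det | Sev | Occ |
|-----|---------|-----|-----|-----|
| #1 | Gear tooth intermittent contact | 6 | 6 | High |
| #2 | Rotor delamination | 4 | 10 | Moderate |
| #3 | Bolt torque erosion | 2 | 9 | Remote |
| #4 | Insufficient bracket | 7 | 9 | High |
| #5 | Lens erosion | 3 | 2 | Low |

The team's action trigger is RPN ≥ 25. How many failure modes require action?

RPN = Severity × Occurrence × Detection:
  #1: 6 × 8 × 6 = 288
  #2: 10 × 6 × 4 = 240
  #3: 9 × 2 × 2 = 36
  #4: 9 × 8 × 7 = 504
  #5: 2 × 4 × 3 = 24
Modes with RPN ≥ 25: #1 (288), #2 (240), #3 (36), #4 (504) → 4.

4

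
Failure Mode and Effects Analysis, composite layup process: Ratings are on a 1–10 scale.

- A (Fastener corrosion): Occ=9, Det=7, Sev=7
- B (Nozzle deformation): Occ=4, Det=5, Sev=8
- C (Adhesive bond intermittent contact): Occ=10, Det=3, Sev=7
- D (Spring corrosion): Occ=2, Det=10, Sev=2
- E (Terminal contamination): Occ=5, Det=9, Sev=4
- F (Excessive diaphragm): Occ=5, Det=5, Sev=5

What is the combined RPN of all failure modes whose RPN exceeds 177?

831

RPN = Severity × Occurrence × Detection:
  A: 7 × 9 × 7 = 441
  B: 8 × 4 × 5 = 160
  C: 7 × 10 × 3 = 210
  D: 2 × 2 × 10 = 40
  E: 4 × 5 × 9 = 180
  F: 5 × 5 × 5 = 125
RPN > 177: A (441), C (210), E (180).
Sum: 441 + 210 + 180 = 831.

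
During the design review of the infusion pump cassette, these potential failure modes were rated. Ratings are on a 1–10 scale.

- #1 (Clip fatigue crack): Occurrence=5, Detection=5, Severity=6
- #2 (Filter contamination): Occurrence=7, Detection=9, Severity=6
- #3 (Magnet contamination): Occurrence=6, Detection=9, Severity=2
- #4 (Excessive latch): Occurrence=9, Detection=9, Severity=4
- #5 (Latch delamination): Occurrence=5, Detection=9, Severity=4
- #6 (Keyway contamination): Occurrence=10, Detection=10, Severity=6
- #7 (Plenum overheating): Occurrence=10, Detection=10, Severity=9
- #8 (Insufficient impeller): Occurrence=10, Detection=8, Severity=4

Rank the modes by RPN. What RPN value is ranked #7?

RPN = Severity × Occurrence × Detection:
  #1: 6 × 5 × 5 = 150
  #2: 6 × 7 × 9 = 378
  #3: 2 × 6 × 9 = 108
  #4: 4 × 9 × 9 = 324
  #5: 4 × 5 × 9 = 180
  #6: 6 × 10 × 10 = 600
  #7: 9 × 10 × 10 = 900
  #8: 4 × 10 × 8 = 320
Sorted descending: 900, 600, 378, 324, 320, 180, 150, 108.
The seventh-highest RPN is 150 (#1).

150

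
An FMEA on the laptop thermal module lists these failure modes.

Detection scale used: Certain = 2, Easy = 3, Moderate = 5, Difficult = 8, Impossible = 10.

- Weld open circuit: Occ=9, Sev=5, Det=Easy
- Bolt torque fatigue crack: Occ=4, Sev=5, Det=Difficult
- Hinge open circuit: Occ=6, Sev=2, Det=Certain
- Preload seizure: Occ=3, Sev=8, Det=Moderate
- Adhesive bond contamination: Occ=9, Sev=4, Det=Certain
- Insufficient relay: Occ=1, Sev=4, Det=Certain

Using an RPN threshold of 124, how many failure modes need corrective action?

2

RPN = Severity × Occurrence × Detection:
  Weld open circuit: 5 × 9 × 3 = 135
  Bolt torque fatigue crack: 5 × 4 × 8 = 160
  Hinge open circuit: 2 × 6 × 2 = 24
  Preload seizure: 8 × 3 × 5 = 120
  Adhesive bond contamination: 4 × 9 × 2 = 72
  Insufficient relay: 4 × 1 × 2 = 8
Modes with RPN ≥ 124: Weld open circuit (135), Bolt torque fatigue crack (160) → 2.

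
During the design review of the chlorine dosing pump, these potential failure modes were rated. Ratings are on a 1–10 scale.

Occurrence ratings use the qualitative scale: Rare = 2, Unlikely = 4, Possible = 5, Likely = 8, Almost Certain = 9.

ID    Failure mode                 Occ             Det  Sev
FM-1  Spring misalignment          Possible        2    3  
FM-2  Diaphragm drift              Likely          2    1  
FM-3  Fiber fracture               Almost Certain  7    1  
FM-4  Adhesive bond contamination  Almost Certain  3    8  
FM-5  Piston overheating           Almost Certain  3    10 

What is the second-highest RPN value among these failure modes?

RPN = Severity × Occurrence × Detection:
  FM-1: 3 × 5 × 2 = 30
  FM-2: 1 × 8 × 2 = 16
  FM-3: 1 × 9 × 7 = 63
  FM-4: 8 × 9 × 3 = 216
  FM-5: 10 × 9 × 3 = 270
Sorted descending: 270, 216, 63, 30, 16.
The second-highest RPN is 216 (FM-4).

216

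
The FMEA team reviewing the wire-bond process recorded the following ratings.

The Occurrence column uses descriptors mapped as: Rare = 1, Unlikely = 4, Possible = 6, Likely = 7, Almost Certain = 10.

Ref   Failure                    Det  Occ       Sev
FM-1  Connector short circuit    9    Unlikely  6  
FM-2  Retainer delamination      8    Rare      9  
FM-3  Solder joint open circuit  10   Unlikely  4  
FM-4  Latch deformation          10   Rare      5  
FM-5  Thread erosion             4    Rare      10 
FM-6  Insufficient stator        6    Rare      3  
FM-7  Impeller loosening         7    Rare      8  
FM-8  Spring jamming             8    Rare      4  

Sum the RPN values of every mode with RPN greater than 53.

504

RPN = Severity × Occurrence × Detection:
  FM-1: 6 × 4 × 9 = 216
  FM-2: 9 × 1 × 8 = 72
  FM-3: 4 × 4 × 10 = 160
  FM-4: 5 × 1 × 10 = 50
  FM-5: 10 × 1 × 4 = 40
  FM-6: 3 × 1 × 6 = 18
  FM-7: 8 × 1 × 7 = 56
  FM-8: 4 × 1 × 8 = 32
RPN > 53: FM-1 (216), FM-2 (72), FM-3 (160), FM-7 (56).
Sum: 216 + 72 + 160 + 56 = 504.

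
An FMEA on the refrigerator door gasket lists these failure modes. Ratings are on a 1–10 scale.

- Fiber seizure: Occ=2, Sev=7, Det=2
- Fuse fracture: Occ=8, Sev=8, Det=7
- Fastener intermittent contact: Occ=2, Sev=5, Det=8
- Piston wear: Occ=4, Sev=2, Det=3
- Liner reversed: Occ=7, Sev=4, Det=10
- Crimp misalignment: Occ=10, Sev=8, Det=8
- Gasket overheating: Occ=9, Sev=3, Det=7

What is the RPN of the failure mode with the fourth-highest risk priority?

RPN = Severity × Occurrence × Detection:
  Fiber seizure: 7 × 2 × 2 = 28
  Fuse fracture: 8 × 8 × 7 = 448
  Fastener intermittent contact: 5 × 2 × 8 = 80
  Piston wear: 2 × 4 × 3 = 24
  Liner reversed: 4 × 7 × 10 = 280
  Crimp misalignment: 8 × 10 × 8 = 640
  Gasket overheating: 3 × 9 × 7 = 189
Sorted descending: 640, 448, 280, 189, 80, 28, 24.
The fourth-highest RPN is 189 (Gasket overheating).

189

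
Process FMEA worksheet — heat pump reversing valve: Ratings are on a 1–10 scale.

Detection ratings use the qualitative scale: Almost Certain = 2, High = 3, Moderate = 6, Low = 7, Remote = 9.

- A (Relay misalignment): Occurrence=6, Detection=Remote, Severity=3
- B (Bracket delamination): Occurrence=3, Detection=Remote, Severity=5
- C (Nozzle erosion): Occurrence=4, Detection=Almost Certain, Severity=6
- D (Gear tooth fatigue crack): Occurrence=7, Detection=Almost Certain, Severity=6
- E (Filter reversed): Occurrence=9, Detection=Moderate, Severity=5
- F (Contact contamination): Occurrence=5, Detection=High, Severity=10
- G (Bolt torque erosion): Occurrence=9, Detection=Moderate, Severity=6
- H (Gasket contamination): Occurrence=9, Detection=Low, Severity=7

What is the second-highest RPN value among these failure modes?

324

RPN = Severity × Occurrence × Detection:
  A: 3 × 6 × 9 = 162
  B: 5 × 3 × 9 = 135
  C: 6 × 4 × 2 = 48
  D: 6 × 7 × 2 = 84
  E: 5 × 9 × 6 = 270
  F: 10 × 5 × 3 = 150
  G: 6 × 9 × 6 = 324
  H: 7 × 9 × 7 = 441
Sorted descending: 441, 324, 270, 162, 150, 135, 84, 48.
The second-highest RPN is 324 (G).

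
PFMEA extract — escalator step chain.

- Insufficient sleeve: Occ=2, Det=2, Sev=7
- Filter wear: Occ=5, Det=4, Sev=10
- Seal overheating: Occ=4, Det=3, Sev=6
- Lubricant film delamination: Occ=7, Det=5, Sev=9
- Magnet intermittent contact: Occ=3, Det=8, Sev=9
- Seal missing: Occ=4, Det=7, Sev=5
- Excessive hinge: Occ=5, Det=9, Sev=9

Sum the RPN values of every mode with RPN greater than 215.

936

RPN = Severity × Occurrence × Detection:
  Insufficient sleeve: 7 × 2 × 2 = 28
  Filter wear: 10 × 5 × 4 = 200
  Seal overheating: 6 × 4 × 3 = 72
  Lubricant film delamination: 9 × 7 × 5 = 315
  Magnet intermittent contact: 9 × 3 × 8 = 216
  Seal missing: 5 × 4 × 7 = 140
  Excessive hinge: 9 × 5 × 9 = 405
RPN > 215: Lubricant film delamination (315), Magnet intermittent contact (216), Excessive hinge (405).
Sum: 315 + 216 + 405 = 936.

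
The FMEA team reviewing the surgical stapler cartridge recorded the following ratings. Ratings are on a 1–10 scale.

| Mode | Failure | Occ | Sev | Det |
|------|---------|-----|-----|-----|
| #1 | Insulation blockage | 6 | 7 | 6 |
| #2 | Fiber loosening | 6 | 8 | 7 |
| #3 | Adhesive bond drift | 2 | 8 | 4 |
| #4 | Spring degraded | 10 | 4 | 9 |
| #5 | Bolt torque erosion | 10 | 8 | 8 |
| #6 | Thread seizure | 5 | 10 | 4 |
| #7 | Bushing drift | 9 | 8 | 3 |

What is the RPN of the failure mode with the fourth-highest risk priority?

252

RPN = Severity × Occurrence × Detection:
  #1: 7 × 6 × 6 = 252
  #2: 8 × 6 × 7 = 336
  #3: 8 × 2 × 4 = 64
  #4: 4 × 10 × 9 = 360
  #5: 8 × 10 × 8 = 640
  #6: 10 × 5 × 4 = 200
  #7: 8 × 9 × 3 = 216
Sorted descending: 640, 360, 336, 252, 216, 200, 64.
The fourth-highest RPN is 252 (#1).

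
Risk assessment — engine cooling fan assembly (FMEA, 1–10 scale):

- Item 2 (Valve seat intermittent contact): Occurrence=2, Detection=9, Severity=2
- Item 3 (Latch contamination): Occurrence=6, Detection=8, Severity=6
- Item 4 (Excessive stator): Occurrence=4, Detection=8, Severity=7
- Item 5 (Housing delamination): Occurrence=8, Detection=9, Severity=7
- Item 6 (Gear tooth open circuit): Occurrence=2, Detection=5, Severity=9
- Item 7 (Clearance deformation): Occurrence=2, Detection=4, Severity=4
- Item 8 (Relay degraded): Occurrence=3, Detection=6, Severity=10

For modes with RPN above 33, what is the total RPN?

RPN = Severity × Occurrence × Detection:
  Item 2: 2 × 2 × 9 = 36
  Item 3: 6 × 6 × 8 = 288
  Item 4: 7 × 4 × 8 = 224
  Item 5: 7 × 8 × 9 = 504
  Item 6: 9 × 2 × 5 = 90
  Item 7: 4 × 2 × 4 = 32
  Item 8: 10 × 3 × 6 = 180
RPN > 33: Item 2 (36), Item 3 (288), Item 4 (224), Item 5 (504), Item 6 (90), Item 8 (180).
Sum: 36 + 288 + 224 + 504 + 90 + 180 = 1322.

1322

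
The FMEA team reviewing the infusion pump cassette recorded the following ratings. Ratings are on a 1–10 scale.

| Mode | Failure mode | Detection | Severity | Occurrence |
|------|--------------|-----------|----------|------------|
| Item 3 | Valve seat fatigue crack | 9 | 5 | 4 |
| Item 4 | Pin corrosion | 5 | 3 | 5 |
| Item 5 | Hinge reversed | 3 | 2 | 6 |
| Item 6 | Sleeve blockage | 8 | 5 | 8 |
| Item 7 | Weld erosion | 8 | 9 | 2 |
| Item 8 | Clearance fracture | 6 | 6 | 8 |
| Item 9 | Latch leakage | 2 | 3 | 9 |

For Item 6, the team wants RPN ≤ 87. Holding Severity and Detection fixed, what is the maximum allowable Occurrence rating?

2

Item 6: S=5, O=8, D=8 → current RPN = 320.
Fixed product = 40. Need 40 × O ≤ 87, so O ≤ 87/40 = 2.17.
Maximum integer Occurrence rating = 2 (gives RPN 80; O=3 would give 120 > 87).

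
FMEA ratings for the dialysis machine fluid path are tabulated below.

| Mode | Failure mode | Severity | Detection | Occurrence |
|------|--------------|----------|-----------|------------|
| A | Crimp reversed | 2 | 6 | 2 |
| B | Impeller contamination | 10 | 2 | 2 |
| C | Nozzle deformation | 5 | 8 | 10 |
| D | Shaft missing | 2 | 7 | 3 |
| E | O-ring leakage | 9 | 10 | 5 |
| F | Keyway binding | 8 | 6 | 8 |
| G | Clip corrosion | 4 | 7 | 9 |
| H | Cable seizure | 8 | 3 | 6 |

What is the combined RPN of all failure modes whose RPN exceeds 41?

RPN = Severity × Occurrence × Detection:
  A: 2 × 2 × 6 = 24
  B: 10 × 2 × 2 = 40
  C: 5 × 10 × 8 = 400
  D: 2 × 3 × 7 = 42
  E: 9 × 5 × 10 = 450
  F: 8 × 8 × 6 = 384
  G: 4 × 9 × 7 = 252
  H: 8 × 6 × 3 = 144
RPN > 41: C (400), D (42), E (450), F (384), G (252), H (144).
Sum: 400 + 42 + 450 + 384 + 252 + 144 = 1672.

1672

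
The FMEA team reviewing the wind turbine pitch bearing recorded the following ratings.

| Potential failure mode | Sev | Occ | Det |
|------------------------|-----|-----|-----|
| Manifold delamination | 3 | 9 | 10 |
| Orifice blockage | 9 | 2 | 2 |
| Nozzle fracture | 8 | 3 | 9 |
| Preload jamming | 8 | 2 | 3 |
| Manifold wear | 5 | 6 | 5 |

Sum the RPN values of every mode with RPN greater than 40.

684

RPN = Severity × Occurrence × Detection:
  Manifold delamination: 3 × 9 × 10 = 270
  Orifice blockage: 9 × 2 × 2 = 36
  Nozzle fracture: 8 × 3 × 9 = 216
  Preload jamming: 8 × 2 × 3 = 48
  Manifold wear: 5 × 6 × 5 = 150
RPN > 40: Manifold delamination (270), Nozzle fracture (216), Preload jamming (48), Manifold wear (150).
Sum: 270 + 216 + 48 + 150 = 684.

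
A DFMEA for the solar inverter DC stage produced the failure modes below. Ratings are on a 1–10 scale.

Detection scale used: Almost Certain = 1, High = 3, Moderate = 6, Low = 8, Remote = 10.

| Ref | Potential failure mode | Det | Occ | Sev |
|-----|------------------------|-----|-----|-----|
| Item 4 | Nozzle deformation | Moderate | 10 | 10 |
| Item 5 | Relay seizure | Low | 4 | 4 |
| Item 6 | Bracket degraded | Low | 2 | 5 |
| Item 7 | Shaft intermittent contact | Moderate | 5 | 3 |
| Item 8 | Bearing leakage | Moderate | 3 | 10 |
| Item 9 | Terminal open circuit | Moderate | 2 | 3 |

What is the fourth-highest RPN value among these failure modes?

90

RPN = Severity × Occurrence × Detection:
  Item 4: 10 × 10 × 6 = 600
  Item 5: 4 × 4 × 8 = 128
  Item 6: 5 × 2 × 8 = 80
  Item 7: 3 × 5 × 6 = 90
  Item 8: 10 × 3 × 6 = 180
  Item 9: 3 × 2 × 6 = 36
Sorted descending: 600, 180, 128, 90, 80, 36.
The fourth-highest RPN is 90 (Item 7).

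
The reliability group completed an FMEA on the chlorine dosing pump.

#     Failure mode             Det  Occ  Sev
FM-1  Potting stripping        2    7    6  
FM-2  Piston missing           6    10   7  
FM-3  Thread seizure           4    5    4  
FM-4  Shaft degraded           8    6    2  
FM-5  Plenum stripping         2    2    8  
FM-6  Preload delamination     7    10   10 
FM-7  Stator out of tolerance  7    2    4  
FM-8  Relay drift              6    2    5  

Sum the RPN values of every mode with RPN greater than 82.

1300

RPN = Severity × Occurrence × Detection:
  FM-1: 6 × 7 × 2 = 84
  FM-2: 7 × 10 × 6 = 420
  FM-3: 4 × 5 × 4 = 80
  FM-4: 2 × 6 × 8 = 96
  FM-5: 8 × 2 × 2 = 32
  FM-6: 10 × 10 × 7 = 700
  FM-7: 4 × 2 × 7 = 56
  FM-8: 5 × 2 × 6 = 60
RPN > 82: FM-1 (84), FM-2 (420), FM-4 (96), FM-6 (700).
Sum: 84 + 420 + 96 + 700 = 1300.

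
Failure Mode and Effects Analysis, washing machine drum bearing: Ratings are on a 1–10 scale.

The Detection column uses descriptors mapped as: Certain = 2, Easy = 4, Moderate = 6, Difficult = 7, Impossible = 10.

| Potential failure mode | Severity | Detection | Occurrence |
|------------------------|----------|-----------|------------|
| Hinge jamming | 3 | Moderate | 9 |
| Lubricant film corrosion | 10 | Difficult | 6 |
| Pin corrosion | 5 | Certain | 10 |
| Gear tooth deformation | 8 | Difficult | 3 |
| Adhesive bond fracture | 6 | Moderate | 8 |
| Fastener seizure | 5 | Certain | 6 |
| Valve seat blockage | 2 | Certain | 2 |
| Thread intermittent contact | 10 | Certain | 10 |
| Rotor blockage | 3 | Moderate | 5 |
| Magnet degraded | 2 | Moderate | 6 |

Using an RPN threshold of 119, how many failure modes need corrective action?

RPN = Severity × Occurrence × Detection:
  Hinge jamming: 3 × 9 × 6 = 162
  Lubricant film corrosion: 10 × 6 × 7 = 420
  Pin corrosion: 5 × 10 × 2 = 100
  Gear tooth deformation: 8 × 3 × 7 = 168
  Adhesive bond fracture: 6 × 8 × 6 = 288
  Fastener seizure: 5 × 6 × 2 = 60
  Valve seat blockage: 2 × 2 × 2 = 8
  Thread intermittent contact: 10 × 10 × 2 = 200
  Rotor blockage: 3 × 5 × 6 = 90
  Magnet degraded: 2 × 6 × 6 = 72
Modes with RPN ≥ 119: Hinge jamming (162), Lubricant film corrosion (420), Gear tooth deformation (168), Adhesive bond fracture (288), Thread intermittent contact (200) → 5.

5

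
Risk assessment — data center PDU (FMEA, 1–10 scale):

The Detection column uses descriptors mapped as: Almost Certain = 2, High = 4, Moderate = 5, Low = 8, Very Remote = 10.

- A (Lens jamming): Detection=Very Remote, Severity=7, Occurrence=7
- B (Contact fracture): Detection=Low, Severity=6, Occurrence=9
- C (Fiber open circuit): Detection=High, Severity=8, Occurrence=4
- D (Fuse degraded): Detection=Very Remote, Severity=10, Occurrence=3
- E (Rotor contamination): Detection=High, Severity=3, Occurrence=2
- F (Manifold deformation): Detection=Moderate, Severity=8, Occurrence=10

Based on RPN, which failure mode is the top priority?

RPN = Severity × Occurrence × Detection:
  A: 7 × 7 × 10 = 490
  B: 6 × 9 × 8 = 432
  C: 8 × 4 × 4 = 128
  D: 10 × 3 × 10 = 300
  E: 3 × 2 × 4 = 24
  F: 8 × 10 × 5 = 400
Highest RPN is 490 → A.

A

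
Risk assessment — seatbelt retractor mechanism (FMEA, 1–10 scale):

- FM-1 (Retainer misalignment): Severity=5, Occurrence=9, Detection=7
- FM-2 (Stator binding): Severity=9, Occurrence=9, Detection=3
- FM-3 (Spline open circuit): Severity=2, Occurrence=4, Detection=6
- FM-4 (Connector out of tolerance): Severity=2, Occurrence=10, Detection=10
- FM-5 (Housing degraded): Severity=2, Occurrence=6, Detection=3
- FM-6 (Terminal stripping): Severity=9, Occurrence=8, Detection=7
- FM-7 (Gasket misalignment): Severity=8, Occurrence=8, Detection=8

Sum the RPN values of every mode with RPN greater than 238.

1574

RPN = Severity × Occurrence × Detection:
  FM-1: 5 × 9 × 7 = 315
  FM-2: 9 × 9 × 3 = 243
  FM-3: 2 × 4 × 6 = 48
  FM-4: 2 × 10 × 10 = 200
  FM-5: 2 × 6 × 3 = 36
  FM-6: 9 × 8 × 7 = 504
  FM-7: 8 × 8 × 8 = 512
RPN > 238: FM-1 (315), FM-2 (243), FM-6 (504), FM-7 (512).
Sum: 315 + 243 + 504 + 512 = 1574.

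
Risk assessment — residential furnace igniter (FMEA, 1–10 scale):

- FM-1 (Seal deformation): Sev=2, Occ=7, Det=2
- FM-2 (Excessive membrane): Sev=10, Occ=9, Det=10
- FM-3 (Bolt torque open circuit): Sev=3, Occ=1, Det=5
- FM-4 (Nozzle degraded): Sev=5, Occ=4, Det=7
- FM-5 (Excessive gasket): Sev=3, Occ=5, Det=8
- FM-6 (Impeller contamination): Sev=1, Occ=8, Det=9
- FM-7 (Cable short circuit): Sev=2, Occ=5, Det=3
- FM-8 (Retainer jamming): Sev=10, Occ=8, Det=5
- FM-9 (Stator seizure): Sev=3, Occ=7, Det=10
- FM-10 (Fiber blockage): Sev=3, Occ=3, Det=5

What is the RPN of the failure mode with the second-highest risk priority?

RPN = Severity × Occurrence × Detection:
  FM-1: 2 × 7 × 2 = 28
  FM-2: 10 × 9 × 10 = 900
  FM-3: 3 × 1 × 5 = 15
  FM-4: 5 × 4 × 7 = 140
  FM-5: 3 × 5 × 8 = 120
  FM-6: 1 × 8 × 9 = 72
  FM-7: 2 × 5 × 3 = 30
  FM-8: 10 × 8 × 5 = 400
  FM-9: 3 × 7 × 10 = 210
  FM-10: 3 × 3 × 5 = 45
Sorted descending: 900, 400, 210, 140, 120, 72, 45, 30, 28, 15.
The second-highest RPN is 400 (FM-8).

400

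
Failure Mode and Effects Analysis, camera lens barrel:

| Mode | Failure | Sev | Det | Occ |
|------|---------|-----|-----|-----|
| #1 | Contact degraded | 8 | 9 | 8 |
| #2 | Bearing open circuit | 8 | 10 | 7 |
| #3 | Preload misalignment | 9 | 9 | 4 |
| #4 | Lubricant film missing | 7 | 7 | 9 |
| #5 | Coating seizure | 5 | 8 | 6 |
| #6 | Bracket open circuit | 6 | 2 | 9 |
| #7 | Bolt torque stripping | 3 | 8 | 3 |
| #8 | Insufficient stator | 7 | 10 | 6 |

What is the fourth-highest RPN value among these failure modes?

420

RPN = Severity × Occurrence × Detection:
  #1: 8 × 8 × 9 = 576
  #2: 8 × 7 × 10 = 560
  #3: 9 × 4 × 9 = 324
  #4: 7 × 9 × 7 = 441
  #5: 5 × 6 × 8 = 240
  #6: 6 × 9 × 2 = 108
  #7: 3 × 3 × 8 = 72
  #8: 7 × 6 × 10 = 420
Sorted descending: 576, 560, 441, 420, 324, 240, 108, 72.
The fourth-highest RPN is 420 (#8).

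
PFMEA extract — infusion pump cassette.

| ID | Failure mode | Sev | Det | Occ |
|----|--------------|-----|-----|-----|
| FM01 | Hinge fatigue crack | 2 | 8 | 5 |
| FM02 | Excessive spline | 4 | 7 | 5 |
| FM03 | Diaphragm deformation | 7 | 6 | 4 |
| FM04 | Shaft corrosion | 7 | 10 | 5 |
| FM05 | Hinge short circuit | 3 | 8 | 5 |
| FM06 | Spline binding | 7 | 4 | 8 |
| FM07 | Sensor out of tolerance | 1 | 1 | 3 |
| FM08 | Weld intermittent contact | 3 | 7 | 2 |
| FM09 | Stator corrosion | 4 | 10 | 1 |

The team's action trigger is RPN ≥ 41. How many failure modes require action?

7

RPN = Severity × Occurrence × Detection:
  FM01: 2 × 5 × 8 = 80
  FM02: 4 × 5 × 7 = 140
  FM03: 7 × 4 × 6 = 168
  FM04: 7 × 5 × 10 = 350
  FM05: 3 × 5 × 8 = 120
  FM06: 7 × 8 × 4 = 224
  FM07: 1 × 3 × 1 = 3
  FM08: 3 × 2 × 7 = 42
  FM09: 4 × 1 × 10 = 40
Modes with RPN ≥ 41: FM01 (80), FM02 (140), FM03 (168), FM04 (350), FM05 (120), FM06 (224), FM08 (42) → 7.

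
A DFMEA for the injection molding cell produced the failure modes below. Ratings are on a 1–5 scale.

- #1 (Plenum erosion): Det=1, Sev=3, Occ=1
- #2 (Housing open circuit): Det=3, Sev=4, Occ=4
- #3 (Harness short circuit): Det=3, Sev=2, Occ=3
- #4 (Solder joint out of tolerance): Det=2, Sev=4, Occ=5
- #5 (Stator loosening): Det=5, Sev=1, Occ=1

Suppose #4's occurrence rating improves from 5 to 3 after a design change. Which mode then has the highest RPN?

#2

RPN = Severity × Occurrence × Detection:
  #1: 3 × 1 × 1 = 3
  #2: 4 × 4 × 3 = 48
  #3: 2 × 3 × 3 = 18
  #4: 4 × 5 × 2 = 40
  #5: 1 × 1 × 5 = 5
After action: #4 → 4 × 3 × 2 = 24.
Revised RPNs: #2=48, #4=24, #3=18, #5=5, #1=3.
Highest is now #2 (48).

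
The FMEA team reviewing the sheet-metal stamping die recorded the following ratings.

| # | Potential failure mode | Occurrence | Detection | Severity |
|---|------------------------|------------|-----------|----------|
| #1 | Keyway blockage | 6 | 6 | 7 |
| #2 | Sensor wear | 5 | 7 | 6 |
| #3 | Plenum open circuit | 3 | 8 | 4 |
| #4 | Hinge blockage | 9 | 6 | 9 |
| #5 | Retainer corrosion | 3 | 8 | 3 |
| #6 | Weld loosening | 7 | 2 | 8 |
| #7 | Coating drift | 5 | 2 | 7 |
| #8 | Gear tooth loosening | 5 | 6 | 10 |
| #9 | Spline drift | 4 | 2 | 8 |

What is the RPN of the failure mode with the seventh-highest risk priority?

RPN = Severity × Occurrence × Detection:
  #1: 7 × 6 × 6 = 252
  #2: 6 × 5 × 7 = 210
  #3: 4 × 3 × 8 = 96
  #4: 9 × 9 × 6 = 486
  #5: 3 × 3 × 8 = 72
  #6: 8 × 7 × 2 = 112
  #7: 7 × 5 × 2 = 70
  #8: 10 × 5 × 6 = 300
  #9: 8 × 4 × 2 = 64
Sorted descending: 486, 300, 252, 210, 112, 96, 72, 70, 64.
The seventh-highest RPN is 72 (#5).

72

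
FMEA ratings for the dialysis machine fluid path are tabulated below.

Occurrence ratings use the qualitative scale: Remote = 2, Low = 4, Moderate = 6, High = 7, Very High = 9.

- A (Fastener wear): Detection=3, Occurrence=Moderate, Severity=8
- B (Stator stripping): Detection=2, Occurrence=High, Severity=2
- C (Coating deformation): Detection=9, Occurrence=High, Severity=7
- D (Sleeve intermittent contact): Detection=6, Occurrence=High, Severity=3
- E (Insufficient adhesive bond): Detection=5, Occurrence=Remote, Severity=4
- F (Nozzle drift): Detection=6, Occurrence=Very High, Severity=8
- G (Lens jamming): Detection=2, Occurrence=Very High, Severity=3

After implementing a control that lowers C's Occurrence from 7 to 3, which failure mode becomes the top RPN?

RPN = Severity × Occurrence × Detection:
  A: 8 × 6 × 3 = 144
  B: 2 × 7 × 2 = 28
  C: 7 × 7 × 9 = 441
  D: 3 × 7 × 6 = 126
  E: 4 × 2 × 5 = 40
  F: 8 × 9 × 6 = 432
  G: 3 × 9 × 2 = 54
After action: C → 7 × 3 × 9 = 189.
Revised RPNs: F=432, C=189, A=144, D=126, G=54, E=40, B=28.
Highest is now F (432).

F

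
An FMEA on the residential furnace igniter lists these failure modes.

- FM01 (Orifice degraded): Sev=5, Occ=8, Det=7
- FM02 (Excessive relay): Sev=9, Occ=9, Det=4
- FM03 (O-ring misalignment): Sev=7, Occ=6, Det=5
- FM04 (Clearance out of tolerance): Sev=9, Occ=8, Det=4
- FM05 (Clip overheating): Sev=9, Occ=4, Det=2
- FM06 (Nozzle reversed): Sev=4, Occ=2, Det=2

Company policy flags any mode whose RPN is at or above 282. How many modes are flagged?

2

RPN = Severity × Occurrence × Detection:
  FM01: 5 × 8 × 7 = 280
  FM02: 9 × 9 × 4 = 324
  FM03: 7 × 6 × 5 = 210
  FM04: 9 × 8 × 4 = 288
  FM05: 9 × 4 × 2 = 72
  FM06: 4 × 2 × 2 = 16
Modes with RPN ≥ 282: FM02 (324), FM04 (288) → 2.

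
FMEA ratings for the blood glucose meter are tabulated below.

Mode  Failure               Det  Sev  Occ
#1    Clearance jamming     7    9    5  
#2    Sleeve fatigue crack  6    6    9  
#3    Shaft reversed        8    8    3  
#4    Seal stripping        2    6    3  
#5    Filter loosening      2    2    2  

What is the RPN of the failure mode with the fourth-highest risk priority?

36

RPN = Severity × Occurrence × Detection:
  #1: 9 × 5 × 7 = 315
  #2: 6 × 9 × 6 = 324
  #3: 8 × 3 × 8 = 192
  #4: 6 × 3 × 2 = 36
  #5: 2 × 2 × 2 = 8
Sorted descending: 324, 315, 192, 36, 8.
The fourth-highest RPN is 36 (#4).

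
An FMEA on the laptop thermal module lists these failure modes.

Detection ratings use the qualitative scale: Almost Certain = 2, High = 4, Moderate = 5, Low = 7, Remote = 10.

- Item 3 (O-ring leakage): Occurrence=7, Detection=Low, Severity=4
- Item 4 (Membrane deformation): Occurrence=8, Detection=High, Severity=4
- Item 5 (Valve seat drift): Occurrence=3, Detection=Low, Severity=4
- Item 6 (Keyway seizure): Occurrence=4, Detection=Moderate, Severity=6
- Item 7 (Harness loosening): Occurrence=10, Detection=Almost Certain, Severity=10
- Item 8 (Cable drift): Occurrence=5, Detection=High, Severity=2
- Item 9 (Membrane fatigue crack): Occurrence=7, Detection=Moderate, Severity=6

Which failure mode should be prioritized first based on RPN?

RPN = Severity × Occurrence × Detection:
  Item 3: 4 × 7 × 7 = 196
  Item 4: 4 × 8 × 4 = 128
  Item 5: 4 × 3 × 7 = 84
  Item 6: 6 × 4 × 5 = 120
  Item 7: 10 × 10 × 2 = 200
  Item 8: 2 × 5 × 4 = 40
  Item 9: 6 × 7 × 5 = 210
Highest RPN is 210 → Item 9.

Item 9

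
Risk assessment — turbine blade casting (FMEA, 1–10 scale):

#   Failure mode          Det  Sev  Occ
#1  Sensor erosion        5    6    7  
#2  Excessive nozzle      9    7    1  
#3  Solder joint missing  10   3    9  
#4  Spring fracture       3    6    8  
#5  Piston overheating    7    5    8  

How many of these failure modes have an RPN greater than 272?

1

RPN = Severity × Occurrence × Detection:
  #1: 6 × 7 × 5 = 210
  #2: 7 × 1 × 9 = 63
  #3: 3 × 9 × 10 = 270
  #4: 6 × 8 × 3 = 144
  #5: 5 × 8 × 7 = 280
Modes with RPN > 272: #5 (280) → 1.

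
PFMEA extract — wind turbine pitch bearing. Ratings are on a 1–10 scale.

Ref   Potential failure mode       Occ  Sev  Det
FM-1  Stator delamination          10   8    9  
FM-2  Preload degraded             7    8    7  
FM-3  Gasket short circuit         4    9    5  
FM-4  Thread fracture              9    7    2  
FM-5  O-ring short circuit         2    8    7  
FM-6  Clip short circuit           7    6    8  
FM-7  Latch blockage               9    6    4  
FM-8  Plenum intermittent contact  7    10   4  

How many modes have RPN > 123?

7

RPN = Severity × Occurrence × Detection:
  FM-1: 8 × 10 × 9 = 720
  FM-2: 8 × 7 × 7 = 392
  FM-3: 9 × 4 × 5 = 180
  FM-4: 7 × 9 × 2 = 126
  FM-5: 8 × 2 × 7 = 112
  FM-6: 6 × 7 × 8 = 336
  FM-7: 6 × 9 × 4 = 216
  FM-8: 10 × 7 × 4 = 280
Modes with RPN > 123: FM-1 (720), FM-2 (392), FM-3 (180), FM-4 (126), FM-6 (336), FM-7 (216), FM-8 (280) → 7.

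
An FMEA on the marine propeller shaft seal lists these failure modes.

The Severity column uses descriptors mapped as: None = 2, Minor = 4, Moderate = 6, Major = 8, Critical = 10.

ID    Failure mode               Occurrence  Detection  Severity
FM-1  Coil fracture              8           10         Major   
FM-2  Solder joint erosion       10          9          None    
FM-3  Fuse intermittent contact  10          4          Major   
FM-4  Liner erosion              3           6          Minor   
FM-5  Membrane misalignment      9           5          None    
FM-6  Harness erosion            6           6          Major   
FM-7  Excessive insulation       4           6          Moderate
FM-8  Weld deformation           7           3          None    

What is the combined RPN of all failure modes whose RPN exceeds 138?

1572

RPN = Severity × Occurrence × Detection:
  FM-1: 8 × 8 × 10 = 640
  FM-2: 2 × 10 × 9 = 180
  FM-3: 8 × 10 × 4 = 320
  FM-4: 4 × 3 × 6 = 72
  FM-5: 2 × 9 × 5 = 90
  FM-6: 8 × 6 × 6 = 288
  FM-7: 6 × 4 × 6 = 144
  FM-8: 2 × 7 × 3 = 42
RPN > 138: FM-1 (640), FM-2 (180), FM-3 (320), FM-6 (288), FM-7 (144).
Sum: 640 + 180 + 320 + 288 + 144 = 1572.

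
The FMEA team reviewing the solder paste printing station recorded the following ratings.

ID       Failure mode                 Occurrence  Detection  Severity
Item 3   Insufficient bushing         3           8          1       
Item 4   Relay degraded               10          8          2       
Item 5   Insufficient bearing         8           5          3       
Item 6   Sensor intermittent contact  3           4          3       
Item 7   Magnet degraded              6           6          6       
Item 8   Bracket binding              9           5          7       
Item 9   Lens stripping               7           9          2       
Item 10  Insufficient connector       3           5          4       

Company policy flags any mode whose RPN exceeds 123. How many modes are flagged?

4

RPN = Severity × Occurrence × Detection:
  Item 3: 1 × 3 × 8 = 24
  Item 4: 2 × 10 × 8 = 160
  Item 5: 3 × 8 × 5 = 120
  Item 6: 3 × 3 × 4 = 36
  Item 7: 6 × 6 × 6 = 216
  Item 8: 7 × 9 × 5 = 315
  Item 9: 2 × 7 × 9 = 126
  Item 10: 4 × 3 × 5 = 60
Modes with RPN > 123: Item 4 (160), Item 7 (216), Item 8 (315), Item 9 (126) → 4.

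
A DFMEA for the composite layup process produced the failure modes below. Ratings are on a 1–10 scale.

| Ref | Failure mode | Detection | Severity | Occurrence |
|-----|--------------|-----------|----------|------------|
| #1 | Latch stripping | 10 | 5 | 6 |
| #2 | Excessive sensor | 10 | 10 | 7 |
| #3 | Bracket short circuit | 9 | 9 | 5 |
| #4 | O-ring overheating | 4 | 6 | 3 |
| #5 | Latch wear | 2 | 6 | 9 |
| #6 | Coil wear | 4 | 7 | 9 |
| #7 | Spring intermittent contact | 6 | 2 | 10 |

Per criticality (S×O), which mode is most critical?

Criticality = Severity × Occurrence:
  #1: 5 × 6 = 30
  #2: 10 × 7 = 70
  #3: 9 × 5 = 45
  #4: 6 × 3 = 18
  #5: 6 × 9 = 54
  #6: 7 × 9 = 63
  #7: 2 × 10 = 20
Highest criticality is 70 → #2.

#2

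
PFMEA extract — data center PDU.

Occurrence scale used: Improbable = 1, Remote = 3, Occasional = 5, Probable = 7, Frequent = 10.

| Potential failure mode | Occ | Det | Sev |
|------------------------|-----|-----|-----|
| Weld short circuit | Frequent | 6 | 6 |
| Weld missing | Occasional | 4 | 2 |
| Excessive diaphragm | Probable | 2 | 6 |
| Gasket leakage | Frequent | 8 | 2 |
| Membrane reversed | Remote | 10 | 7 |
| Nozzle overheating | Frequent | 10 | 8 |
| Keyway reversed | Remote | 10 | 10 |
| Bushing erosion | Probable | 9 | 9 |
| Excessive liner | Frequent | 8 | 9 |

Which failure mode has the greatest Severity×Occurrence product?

Criticality = Severity × Occurrence:
  Weld short circuit: 6 × 10 = 60
  Weld missing: 2 × 5 = 10
  Excessive diaphragm: 6 × 7 = 42
  Gasket leakage: 2 × 10 = 20
  Membrane reversed: 7 × 3 = 21
  Nozzle overheating: 8 × 10 = 80
  Keyway reversed: 10 × 3 = 30
  Bushing erosion: 9 × 7 = 63
  Excessive liner: 9 × 10 = 90
Highest criticality is 90 → Excessive liner.

Excessive liner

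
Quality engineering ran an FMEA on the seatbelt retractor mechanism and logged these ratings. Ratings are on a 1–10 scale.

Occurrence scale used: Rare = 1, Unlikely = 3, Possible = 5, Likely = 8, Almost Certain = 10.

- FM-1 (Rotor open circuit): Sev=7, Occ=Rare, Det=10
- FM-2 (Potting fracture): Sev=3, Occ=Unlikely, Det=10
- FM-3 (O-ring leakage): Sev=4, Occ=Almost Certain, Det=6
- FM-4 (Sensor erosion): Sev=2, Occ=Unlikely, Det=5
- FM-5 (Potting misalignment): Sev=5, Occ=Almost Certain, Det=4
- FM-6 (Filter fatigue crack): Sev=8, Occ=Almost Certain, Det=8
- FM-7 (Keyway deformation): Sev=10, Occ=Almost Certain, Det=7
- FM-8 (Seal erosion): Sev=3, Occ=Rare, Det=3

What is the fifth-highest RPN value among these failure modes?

RPN = Severity × Occurrence × Detection:
  FM-1: 7 × 1 × 10 = 70
  FM-2: 3 × 3 × 10 = 90
  FM-3: 4 × 10 × 6 = 240
  FM-4: 2 × 3 × 5 = 30
  FM-5: 5 × 10 × 4 = 200
  FM-6: 8 × 10 × 8 = 640
  FM-7: 10 × 10 × 7 = 700
  FM-8: 3 × 1 × 3 = 9
Sorted descending: 700, 640, 240, 200, 90, 70, 30, 9.
The fifth-highest RPN is 90 (FM-2).

90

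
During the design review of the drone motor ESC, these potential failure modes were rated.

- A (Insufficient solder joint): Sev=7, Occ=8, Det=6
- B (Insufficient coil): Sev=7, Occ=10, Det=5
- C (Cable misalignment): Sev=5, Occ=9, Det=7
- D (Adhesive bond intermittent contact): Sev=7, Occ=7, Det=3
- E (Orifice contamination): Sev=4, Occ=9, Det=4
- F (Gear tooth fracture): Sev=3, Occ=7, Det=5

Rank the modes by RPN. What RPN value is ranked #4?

RPN = Severity × Occurrence × Detection:
  A: 7 × 8 × 6 = 336
  B: 7 × 10 × 5 = 350
  C: 5 × 9 × 7 = 315
  D: 7 × 7 × 3 = 147
  E: 4 × 9 × 4 = 144
  F: 3 × 7 × 5 = 105
Sorted descending: 350, 336, 315, 147, 144, 105.
The fourth-highest RPN is 147 (D).

147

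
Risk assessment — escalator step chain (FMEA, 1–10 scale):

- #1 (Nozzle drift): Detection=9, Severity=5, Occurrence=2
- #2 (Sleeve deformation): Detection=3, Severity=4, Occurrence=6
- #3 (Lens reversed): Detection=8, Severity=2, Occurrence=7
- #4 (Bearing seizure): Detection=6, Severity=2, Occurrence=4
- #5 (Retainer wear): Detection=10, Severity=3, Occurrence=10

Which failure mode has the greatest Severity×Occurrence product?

Criticality = Severity × Occurrence:
  #1: 5 × 2 = 10
  #2: 4 × 6 = 24
  #3: 2 × 7 = 14
  #4: 2 × 4 = 8
  #5: 3 × 10 = 30
Highest criticality is 30 → #5.

#5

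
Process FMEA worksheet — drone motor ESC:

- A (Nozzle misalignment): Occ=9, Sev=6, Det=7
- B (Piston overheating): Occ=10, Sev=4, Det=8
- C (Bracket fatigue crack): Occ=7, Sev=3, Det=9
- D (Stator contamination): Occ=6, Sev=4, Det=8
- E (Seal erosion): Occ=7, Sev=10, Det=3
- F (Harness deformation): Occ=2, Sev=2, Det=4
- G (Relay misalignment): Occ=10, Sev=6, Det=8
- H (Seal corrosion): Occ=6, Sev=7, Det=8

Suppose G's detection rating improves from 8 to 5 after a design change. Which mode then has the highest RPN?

A

RPN = Severity × Occurrence × Detection:
  A: 6 × 9 × 7 = 378
  B: 4 × 10 × 8 = 320
  C: 3 × 7 × 9 = 189
  D: 4 × 6 × 8 = 192
  E: 10 × 7 × 3 = 210
  F: 2 × 2 × 4 = 16
  G: 6 × 10 × 8 = 480
  H: 7 × 6 × 8 = 336
After action: G → 6 × 10 × 5 = 300.
Revised RPNs: A=378, H=336, B=320, G=300, E=210, D=192, C=189, F=16.
Highest is now A (378).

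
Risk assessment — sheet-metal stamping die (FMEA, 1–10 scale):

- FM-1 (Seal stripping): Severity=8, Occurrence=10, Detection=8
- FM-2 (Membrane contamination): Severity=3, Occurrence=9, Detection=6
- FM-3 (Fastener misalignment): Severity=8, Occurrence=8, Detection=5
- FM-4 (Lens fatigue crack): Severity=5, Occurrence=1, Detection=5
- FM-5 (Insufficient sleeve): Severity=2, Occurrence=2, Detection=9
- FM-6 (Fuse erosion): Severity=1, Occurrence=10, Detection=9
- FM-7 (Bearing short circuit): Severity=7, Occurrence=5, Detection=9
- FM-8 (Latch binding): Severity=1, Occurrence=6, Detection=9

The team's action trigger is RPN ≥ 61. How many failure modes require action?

RPN = Severity × Occurrence × Detection:
  FM-1: 8 × 10 × 8 = 640
  FM-2: 3 × 9 × 6 = 162
  FM-3: 8 × 8 × 5 = 320
  FM-4: 5 × 1 × 5 = 25
  FM-5: 2 × 2 × 9 = 36
  FM-6: 1 × 10 × 9 = 90
  FM-7: 7 × 5 × 9 = 315
  FM-8: 1 × 6 × 9 = 54
Modes with RPN ≥ 61: FM-1 (640), FM-2 (162), FM-3 (320), FM-6 (90), FM-7 (315) → 5.

5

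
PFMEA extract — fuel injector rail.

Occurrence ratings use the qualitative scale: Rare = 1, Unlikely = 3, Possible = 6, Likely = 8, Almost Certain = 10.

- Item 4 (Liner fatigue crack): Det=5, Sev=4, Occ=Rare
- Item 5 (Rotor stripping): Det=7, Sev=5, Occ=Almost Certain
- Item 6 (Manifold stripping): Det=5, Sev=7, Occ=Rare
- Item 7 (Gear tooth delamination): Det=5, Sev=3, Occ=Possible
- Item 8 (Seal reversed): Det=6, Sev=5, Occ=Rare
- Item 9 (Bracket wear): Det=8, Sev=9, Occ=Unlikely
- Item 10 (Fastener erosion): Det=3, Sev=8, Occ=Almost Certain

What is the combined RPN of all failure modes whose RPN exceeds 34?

931

RPN = Severity × Occurrence × Detection:
  Item 4: 4 × 1 × 5 = 20
  Item 5: 5 × 10 × 7 = 350
  Item 6: 7 × 1 × 5 = 35
  Item 7: 3 × 6 × 5 = 90
  Item 8: 5 × 1 × 6 = 30
  Item 9: 9 × 3 × 8 = 216
  Item 10: 8 × 10 × 3 = 240
RPN > 34: Item 5 (350), Item 6 (35), Item 7 (90), Item 9 (216), Item 10 (240).
Sum: 350 + 35 + 90 + 216 + 240 = 931.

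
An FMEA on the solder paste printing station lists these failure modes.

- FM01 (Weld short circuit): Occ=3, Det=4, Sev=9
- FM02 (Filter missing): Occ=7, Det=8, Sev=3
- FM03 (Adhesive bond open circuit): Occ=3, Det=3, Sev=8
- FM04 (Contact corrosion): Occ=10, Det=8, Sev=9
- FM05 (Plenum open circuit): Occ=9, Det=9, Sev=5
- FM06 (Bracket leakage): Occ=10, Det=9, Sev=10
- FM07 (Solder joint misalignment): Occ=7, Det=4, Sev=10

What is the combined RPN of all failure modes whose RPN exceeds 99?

2581

RPN = Severity × Occurrence × Detection:
  FM01: 9 × 3 × 4 = 108
  FM02: 3 × 7 × 8 = 168
  FM03: 8 × 3 × 3 = 72
  FM04: 9 × 10 × 8 = 720
  FM05: 5 × 9 × 9 = 405
  FM06: 10 × 10 × 9 = 900
  FM07: 10 × 7 × 4 = 280
RPN > 99: FM01 (108), FM02 (168), FM04 (720), FM05 (405), FM06 (900), FM07 (280).
Sum: 108 + 168 + 720 + 405 + 900 + 280 = 2581.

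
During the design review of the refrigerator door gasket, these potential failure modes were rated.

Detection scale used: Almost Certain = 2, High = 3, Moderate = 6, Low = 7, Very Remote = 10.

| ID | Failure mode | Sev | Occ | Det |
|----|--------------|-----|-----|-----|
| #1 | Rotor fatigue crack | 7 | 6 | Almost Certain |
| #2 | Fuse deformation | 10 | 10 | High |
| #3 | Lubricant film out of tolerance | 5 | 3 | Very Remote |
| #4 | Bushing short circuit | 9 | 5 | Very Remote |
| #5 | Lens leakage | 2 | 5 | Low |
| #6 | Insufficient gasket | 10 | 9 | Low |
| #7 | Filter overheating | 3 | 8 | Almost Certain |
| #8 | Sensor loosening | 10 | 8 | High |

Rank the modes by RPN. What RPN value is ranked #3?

300

RPN = Severity × Occurrence × Detection:
  #1: 7 × 6 × 2 = 84
  #2: 10 × 10 × 3 = 300
  #3: 5 × 3 × 10 = 150
  #4: 9 × 5 × 10 = 450
  #5: 2 × 5 × 7 = 70
  #6: 10 × 9 × 7 = 630
  #7: 3 × 8 × 2 = 48
  #8: 10 × 8 × 3 = 240
Sorted descending: 630, 450, 300, 240, 150, 84, 70, 48.
The third-highest RPN is 300 (#2).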